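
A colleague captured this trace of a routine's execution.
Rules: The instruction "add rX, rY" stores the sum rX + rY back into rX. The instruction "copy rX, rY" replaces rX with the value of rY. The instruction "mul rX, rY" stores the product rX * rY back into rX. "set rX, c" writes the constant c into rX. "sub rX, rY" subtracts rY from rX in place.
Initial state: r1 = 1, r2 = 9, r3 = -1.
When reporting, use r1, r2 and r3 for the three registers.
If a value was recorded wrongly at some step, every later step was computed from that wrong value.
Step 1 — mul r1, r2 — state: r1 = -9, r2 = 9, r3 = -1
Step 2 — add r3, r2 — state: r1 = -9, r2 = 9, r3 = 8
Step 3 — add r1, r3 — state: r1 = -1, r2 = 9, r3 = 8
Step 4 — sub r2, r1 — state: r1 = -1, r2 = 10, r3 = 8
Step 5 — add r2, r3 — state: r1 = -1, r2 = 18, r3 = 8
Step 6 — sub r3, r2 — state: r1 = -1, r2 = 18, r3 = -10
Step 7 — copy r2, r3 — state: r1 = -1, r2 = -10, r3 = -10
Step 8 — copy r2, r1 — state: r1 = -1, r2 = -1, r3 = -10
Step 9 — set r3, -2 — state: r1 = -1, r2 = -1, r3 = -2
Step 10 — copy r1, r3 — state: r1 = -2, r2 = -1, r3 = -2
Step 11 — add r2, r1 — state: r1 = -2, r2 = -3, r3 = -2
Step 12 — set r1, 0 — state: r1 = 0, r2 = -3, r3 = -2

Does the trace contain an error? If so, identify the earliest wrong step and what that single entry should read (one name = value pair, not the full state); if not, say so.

step 1: r1 = 1 * 9 = 9 -> the trace has a different value
First deviation found at step 1; the corrected entry is r1 = 9.

step 1, r1 = 9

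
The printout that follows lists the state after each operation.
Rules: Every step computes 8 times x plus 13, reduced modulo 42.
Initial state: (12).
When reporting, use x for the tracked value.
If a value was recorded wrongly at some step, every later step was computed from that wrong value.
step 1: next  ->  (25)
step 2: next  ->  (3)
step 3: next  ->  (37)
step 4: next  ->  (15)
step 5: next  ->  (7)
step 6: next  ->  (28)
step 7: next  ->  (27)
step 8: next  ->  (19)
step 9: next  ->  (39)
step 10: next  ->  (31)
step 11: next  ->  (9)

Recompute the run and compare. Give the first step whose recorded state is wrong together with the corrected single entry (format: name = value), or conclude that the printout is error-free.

step 6, x = 27

Recomputing the run from the initial state:
step 1: x = 25
step 2: x = 3
step 3: x = 37
step 4: x = 15
step 5: x = 7
step 6: x = 27
step 7: x = 19
step 8: x = 39
step 9: x = 31
step 10: x = 9
step 11: x = 1
The first disagreement with the printout is at step 6, where the value should be x = 27.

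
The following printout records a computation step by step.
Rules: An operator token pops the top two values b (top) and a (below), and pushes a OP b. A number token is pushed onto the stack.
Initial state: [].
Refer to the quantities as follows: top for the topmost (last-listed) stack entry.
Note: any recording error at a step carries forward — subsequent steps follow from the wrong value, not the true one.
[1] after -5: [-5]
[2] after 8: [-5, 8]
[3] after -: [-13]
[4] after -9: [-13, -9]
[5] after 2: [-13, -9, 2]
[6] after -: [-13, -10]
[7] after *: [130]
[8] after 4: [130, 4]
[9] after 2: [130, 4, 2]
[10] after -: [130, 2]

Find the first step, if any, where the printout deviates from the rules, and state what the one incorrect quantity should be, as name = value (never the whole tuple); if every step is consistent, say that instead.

step 1: push -5: top = -5 -> in agreement
step 2: push 8: top = 8 -> matches
step 3: -5 - 8 = -13 -> in agreement
step 4: push -9: top = -9 -> confirmed correct
step 5: push 2: top = 2 -> exactly as logged
step 6: -9 - 2 = -11 -> a discrepancy with the printout
Conclusion: step 6 carries the first error; the entry should be top = -11.

step 6, top = -11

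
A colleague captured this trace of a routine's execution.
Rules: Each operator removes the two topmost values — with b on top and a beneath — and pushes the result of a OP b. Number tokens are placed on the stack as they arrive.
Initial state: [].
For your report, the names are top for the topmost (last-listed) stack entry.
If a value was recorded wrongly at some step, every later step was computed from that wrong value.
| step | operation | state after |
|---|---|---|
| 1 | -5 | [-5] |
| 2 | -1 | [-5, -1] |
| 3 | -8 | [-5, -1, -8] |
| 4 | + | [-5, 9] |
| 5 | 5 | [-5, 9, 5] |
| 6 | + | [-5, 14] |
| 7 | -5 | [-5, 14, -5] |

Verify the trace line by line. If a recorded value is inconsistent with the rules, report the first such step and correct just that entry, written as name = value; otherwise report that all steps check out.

step 4, top = -9

Recomputing the run from the initial state:
step 1: [-5]
step 2: [-5, -1]
step 3: [-5, -1, -8]
step 4: [-5, -9]
step 5: [-5, -9, 5]
step 6: [-5, -4]
step 7: [-5, -4, -5]
The first disagreement with the trace is at step 4, where the value should be top = -9.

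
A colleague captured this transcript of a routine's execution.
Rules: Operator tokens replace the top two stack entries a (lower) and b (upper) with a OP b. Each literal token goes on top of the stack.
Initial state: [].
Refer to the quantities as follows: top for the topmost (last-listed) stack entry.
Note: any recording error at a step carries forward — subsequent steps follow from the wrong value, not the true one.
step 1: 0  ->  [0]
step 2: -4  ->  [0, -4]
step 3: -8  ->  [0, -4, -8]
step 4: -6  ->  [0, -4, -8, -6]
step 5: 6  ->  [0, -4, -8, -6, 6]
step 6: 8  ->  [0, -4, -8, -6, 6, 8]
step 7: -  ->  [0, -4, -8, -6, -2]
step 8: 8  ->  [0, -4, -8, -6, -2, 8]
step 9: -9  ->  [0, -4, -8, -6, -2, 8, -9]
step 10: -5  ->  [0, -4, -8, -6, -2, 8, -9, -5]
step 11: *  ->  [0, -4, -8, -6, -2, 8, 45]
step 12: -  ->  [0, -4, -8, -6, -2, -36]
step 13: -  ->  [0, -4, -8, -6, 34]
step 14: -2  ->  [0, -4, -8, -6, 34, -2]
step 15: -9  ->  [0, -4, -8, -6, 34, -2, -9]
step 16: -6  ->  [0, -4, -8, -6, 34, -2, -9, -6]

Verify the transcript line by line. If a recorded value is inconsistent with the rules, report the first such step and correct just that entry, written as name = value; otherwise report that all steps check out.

Step 1: push 0: top = 0 — agrees with the transcript.
Step 2: push -4: top = -4 — in agreement.
Step 3: push -8: top = -8 — confirmed correct.
Step 4: push -6: top = -6 — no discrepancy.
Step 5: push 6: top = 6 — checks out.
Step 6: push 8: top = 8 — exactly as logged.
Step 7: 6 - 8 = -2 — matches.
Step 8: push 8: top = 8 — confirmed correct.
Step 9: push -9: top = -9 — no discrepancy.
Step 10: push -5: top = -5 — verified.
Step 11: -9 * -5 = 45 — verified.
Step 12: 8 - 45 = -37 — not what was recorded.
So the first discrepancy is step 12, where the right value is top = -37.

step 12, top = -37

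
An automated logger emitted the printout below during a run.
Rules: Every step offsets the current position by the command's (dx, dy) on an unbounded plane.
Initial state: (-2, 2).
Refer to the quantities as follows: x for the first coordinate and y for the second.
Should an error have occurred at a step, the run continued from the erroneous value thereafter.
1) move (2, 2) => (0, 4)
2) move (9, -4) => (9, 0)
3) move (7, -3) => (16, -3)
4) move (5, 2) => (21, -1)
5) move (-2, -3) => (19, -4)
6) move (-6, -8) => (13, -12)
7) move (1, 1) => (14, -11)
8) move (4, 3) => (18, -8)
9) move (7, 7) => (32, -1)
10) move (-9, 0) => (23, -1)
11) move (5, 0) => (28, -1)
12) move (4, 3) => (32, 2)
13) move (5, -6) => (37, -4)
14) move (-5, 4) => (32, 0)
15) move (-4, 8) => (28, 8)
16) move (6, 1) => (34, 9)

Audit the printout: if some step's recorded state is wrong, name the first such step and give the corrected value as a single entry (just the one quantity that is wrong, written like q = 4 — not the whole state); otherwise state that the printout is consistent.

step 9, x = 25

1. x = -2 + (2) = 0, y = 2 + (2) = 4 (verified)
2. x = 0 + (9) = 9, y = 4 + (-4) = 0 (exactly as logged)
3. x = 9 + (7) = 16, y = 0 + (-3) = -3 (consistent with the printout)
4. x = 16 + (5) = 21, y = -3 + (2) = -1 (exactly as logged)
5. x = 21 + (-2) = 19, y = -1 + (-3) = -4 (verified)
6. x = 19 + (-6) = 13, y = -4 + (-8) = -12 (same as recorded)
7. x = 13 + (1) = 14, y = -12 + (1) = -11 (verified)
8. x = 14 + (4) = 18, y = -11 + (3) = -8 (exactly as logged)
9. x = 18 + (7) = 25, y = -8 + (7) = -1 (a discrepancy with the printout)
That makes step 9 the first incorrect line — x = 25 is what it should show.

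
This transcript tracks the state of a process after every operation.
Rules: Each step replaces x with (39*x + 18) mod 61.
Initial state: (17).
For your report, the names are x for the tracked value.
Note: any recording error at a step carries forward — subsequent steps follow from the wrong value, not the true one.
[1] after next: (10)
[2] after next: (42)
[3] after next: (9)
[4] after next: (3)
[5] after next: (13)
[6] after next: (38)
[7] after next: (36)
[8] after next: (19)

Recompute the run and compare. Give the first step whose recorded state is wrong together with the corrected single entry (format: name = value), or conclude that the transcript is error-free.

step 6, x = 37

Step 1: x = (39*17 + 18) mod 61 = 10 — agrees with the transcript.
Step 2: x = (39*10 + 18) mod 61 = 42 — agrees with the transcript.
Step 3: x = (39*42 + 18) mod 61 = 9 — verified.
Step 4: x = (39*9 + 18) mod 61 = 3 — same as recorded.
Step 5: x = (39*3 + 18) mod 61 = 13 — in agreement.
Step 6: x = (39*13 + 18) mod 61 = 37 — the entry is off here.
First incorrect step: 6; the correct value is x = 37.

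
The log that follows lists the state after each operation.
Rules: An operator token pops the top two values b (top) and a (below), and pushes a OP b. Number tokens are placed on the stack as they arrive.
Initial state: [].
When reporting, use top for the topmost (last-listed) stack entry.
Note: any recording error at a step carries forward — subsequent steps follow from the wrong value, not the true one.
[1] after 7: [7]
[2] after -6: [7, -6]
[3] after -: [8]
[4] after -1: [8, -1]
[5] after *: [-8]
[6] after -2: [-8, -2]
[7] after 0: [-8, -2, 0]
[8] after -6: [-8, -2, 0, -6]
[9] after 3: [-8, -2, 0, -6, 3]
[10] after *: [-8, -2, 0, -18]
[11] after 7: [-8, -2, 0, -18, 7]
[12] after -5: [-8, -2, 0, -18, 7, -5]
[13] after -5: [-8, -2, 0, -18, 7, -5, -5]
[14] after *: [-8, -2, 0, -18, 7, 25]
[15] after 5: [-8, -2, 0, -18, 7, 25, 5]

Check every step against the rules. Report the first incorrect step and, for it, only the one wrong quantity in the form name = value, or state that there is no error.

1. push 7: top = 7 (checks out)
2. push -6: top = -6 (no discrepancy)
3. 7 - -6 = 13 (a discrepancy with the log)
First incorrect step: 3; the correct value is top = 13.

step 3, top = 13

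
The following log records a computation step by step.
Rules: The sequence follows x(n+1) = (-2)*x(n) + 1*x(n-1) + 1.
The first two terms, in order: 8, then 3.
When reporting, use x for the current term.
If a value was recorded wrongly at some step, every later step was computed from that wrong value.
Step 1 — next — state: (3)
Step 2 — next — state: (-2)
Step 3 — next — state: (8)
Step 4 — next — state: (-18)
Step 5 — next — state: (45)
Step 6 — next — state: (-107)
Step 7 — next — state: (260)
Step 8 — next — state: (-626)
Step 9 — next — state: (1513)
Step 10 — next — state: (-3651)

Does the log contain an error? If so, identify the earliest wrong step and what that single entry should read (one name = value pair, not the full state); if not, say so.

step 4, x = -17

step 1: x = -2*(3) + (1)*(8) + (1) = 3 -> verified
step 2: x = -2*(3) + (1)*(3) + (1) = -2 -> checks out
step 3: x = -2*(-2) + (1)*(3) + (1) = 8 -> verified
step 4: x = -2*(8) + (1)*(-2) + (1) = -17 -> the entry is off here
That makes step 4 the first incorrect line — x = -17 is what it should show.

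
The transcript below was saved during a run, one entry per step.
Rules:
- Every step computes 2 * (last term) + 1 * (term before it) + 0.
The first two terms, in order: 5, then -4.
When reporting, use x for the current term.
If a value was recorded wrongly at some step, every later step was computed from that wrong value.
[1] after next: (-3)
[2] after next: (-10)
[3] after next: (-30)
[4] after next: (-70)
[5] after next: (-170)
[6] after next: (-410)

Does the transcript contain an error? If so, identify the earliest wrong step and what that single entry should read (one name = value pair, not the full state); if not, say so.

step 1: x = 2*(-4) + (1)*(5) + (0) = -3 -> checks out
step 2: x = 2*(-3) + (1)*(-4) + (0) = -10 -> same as recorded
step 3: x = 2*(-10) + (1)*(-3) + (0) = -23 -> first mismatch against the transcript
The earliest wrong entry is at step 3: it should read x = -23.

step 3, x = -23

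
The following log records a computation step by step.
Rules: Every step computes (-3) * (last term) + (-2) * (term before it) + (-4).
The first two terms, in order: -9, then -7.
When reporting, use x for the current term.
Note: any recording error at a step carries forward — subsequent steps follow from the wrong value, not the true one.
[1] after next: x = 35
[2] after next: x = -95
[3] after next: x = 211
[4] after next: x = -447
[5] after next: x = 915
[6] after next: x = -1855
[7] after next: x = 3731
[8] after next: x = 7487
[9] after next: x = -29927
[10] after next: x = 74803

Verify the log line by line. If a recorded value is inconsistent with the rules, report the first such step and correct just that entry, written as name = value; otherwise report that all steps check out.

Step 1: x = -3*(-7) + (-2)*(-9) + (-4) = 35 — exactly as logged.
Step 2: x = -3*(35) + (-2)*(-7) + (-4) = -95 — verified.
Step 3: x = -3*(-95) + (-2)*(35) + (-4) = 211 — matches.
Step 4: x = -3*(211) + (-2)*(-95) + (-4) = -447 — in agreement.
Step 5: x = -3*(-447) + (-2)*(211) + (-4) = 915 — exactly as logged.
Step 6: x = -3*(915) + (-2)*(-447) + (-4) = -1855 — same as recorded.
Step 7: x = -3*(-1855) + (-2)*(915) + (-4) = 3731 — checks out.
Step 8: x = -3*(3731) + (-2)*(-1855) + (-4) = -7487 — a discrepancy with the log.
That makes step 8 the first incorrect line — x = -7487 is what it should show.

step 8, x = -7487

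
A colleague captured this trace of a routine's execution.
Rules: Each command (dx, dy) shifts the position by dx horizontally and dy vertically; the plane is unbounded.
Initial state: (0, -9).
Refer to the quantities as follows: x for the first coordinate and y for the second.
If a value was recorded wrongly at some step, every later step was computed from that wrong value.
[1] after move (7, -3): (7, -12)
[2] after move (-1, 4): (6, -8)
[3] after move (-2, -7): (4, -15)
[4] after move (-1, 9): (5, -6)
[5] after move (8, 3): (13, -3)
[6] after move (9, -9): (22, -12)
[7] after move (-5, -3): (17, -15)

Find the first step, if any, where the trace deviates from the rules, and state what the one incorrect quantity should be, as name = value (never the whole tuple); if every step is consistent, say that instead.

step 4, x = 3

step 1: x = 0 + (7) = 7, y = -9 + (-3) = -12 -> matches
step 2: x = 7 + (-1) = 6, y = -12 + (4) = -8 -> checks out
step 3: x = 6 + (-2) = 4, y = -8 + (-7) = -15 -> verified
step 4: x = 4 + (-1) = 3, y = -15 + (9) = -6 -> a discrepancy with the trace
Step 4 is the first one off; corrected, x = 3.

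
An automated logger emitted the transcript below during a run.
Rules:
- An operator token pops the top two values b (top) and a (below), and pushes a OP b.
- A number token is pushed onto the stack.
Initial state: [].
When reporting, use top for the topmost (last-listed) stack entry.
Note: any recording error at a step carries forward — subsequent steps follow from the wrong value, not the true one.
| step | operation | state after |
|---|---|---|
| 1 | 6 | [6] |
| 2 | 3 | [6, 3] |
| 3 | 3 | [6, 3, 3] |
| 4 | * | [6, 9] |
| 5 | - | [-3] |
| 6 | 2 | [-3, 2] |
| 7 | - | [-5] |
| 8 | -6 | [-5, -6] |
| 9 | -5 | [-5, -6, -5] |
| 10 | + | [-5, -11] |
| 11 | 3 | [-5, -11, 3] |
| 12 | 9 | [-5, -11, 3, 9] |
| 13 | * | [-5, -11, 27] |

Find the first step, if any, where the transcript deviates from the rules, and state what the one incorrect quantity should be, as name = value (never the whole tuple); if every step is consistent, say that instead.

1. push 6: top = 6 (verified)
2. push 3: top = 3 (matches)
3. push 3: top = 3 (same as recorded)
4. 3 * 3 = 9 (in agreement)
5. 6 - 9 = -3 (no discrepancy)
6. push 2: top = 2 (confirmed correct)
7. -3 - 2 = -5 (consistent with the transcript)
8. push -6: top = -6 (consistent with the transcript)
9. push -5: top = -5 (no discrepancy)
10. -6 + -5 = -11 (checks out)
11. push 3: top = 3 (no discrepancy)
12. push 9: top = 9 (matches)
13. 3 * 9 = 27 (verified)
Each recorded entry agrees with the recomputation.

no error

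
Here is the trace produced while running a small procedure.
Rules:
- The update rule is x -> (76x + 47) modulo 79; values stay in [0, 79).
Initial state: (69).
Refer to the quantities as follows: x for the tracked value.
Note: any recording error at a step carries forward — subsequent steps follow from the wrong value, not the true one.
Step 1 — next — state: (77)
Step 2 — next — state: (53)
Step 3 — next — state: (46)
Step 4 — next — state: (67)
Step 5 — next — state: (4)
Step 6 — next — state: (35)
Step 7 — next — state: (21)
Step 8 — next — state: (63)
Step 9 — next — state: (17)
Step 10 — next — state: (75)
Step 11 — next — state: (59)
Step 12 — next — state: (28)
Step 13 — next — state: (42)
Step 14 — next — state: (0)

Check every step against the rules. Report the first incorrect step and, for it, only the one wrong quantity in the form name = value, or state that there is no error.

Step 1: x = (76*69 + 47) mod 79 = 77 — agrees with the trace.
Step 2: x = (76*77 + 47) mod 79 = 53 — no discrepancy.
Step 3: x = (76*53 + 47) mod 79 = 46 — exactly as logged.
Step 4: x = (76*46 + 47) mod 79 = 67 — consistent with the trace.
Step 5: x = (76*67 + 47) mod 79 = 4 — agrees with the trace.
Step 6: x = (76*4 + 47) mod 79 = 35 — agrees with the trace.
Step 7: x = (76*35 + 47) mod 79 = 21 — checks out.
Step 8: x = (76*21 + 47) mod 79 = 63 — confirmed correct.
Step 9: x = (76*63 + 47) mod 79 = 16 — a discrepancy with the trace.
The audit stops at step 9: the recorded entry is wrong and should be x = 16.

step 9, x = 16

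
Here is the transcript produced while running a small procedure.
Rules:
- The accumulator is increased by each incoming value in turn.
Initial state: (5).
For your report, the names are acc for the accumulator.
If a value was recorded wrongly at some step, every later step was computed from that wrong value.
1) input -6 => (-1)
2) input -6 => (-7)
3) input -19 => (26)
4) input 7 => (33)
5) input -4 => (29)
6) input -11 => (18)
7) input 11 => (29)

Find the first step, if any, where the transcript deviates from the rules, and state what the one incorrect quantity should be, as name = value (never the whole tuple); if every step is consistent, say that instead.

1. acc = 5 + -6 = -1 (exactly as logged)
2. acc = -1 + -6 = -7 (no discrepancy)
3. acc = -7 + -19 = -26 (first mismatch against the transcript)
First incorrect step: 3; the correct value is acc = -26.

step 3, acc = -26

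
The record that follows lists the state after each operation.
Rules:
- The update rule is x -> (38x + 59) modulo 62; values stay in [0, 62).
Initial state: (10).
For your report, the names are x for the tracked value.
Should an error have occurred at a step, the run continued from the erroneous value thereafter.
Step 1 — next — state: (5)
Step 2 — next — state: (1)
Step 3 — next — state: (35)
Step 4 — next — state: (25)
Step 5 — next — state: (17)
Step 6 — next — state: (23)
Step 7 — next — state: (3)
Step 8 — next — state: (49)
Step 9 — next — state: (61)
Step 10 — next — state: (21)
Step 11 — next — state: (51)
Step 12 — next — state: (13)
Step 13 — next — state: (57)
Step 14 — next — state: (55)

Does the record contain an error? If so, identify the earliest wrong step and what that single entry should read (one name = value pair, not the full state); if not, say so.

no error

step 1: x = (38*10 + 59) mod 62 = 5 -> confirmed correct
step 2: x = (38*5 + 59) mod 62 = 1 -> consistent with the record
step 3: x = (38*1 + 59) mod 62 = 35 -> agrees with the record
step 4: x = (38*35 + 59) mod 62 = 25 -> no discrepancy
step 5: x = (38*25 + 59) mod 62 = 17 -> exactly as logged
step 6: x = (38*17 + 59) mod 62 = 23 -> agrees with the record
step 7: x = (38*23 + 59) mod 62 = 3 -> checks out
step 8: x = (38*3 + 59) mod 62 = 49 -> in agreement
step 9: x = (38*49 + 59) mod 62 = 61 -> no discrepancy
step 10: x = (38*61 + 59) mod 62 = 21 -> agrees with the record
step 11: x = (38*21 + 59) mod 62 = 51 -> in agreement
step 12: x = (38*51 + 59) mod 62 = 13 -> no discrepancy
step 13: x = (38*13 + 59) mod 62 = 57 -> exactly as logged
step 14: x = (38*57 + 59) mod 62 = 55 -> matches
Every step is consistent.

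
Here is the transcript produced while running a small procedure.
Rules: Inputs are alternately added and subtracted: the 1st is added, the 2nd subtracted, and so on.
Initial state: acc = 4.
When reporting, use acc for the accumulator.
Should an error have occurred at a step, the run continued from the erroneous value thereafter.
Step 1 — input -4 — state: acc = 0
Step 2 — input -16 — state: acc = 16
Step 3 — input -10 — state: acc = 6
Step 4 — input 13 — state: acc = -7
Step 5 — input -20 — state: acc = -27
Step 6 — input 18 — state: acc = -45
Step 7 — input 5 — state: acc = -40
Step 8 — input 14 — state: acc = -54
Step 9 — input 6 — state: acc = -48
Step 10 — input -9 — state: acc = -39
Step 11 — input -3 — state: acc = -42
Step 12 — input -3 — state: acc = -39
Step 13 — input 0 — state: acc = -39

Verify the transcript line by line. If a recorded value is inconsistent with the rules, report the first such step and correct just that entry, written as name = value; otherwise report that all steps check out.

1. acc = 4 + -4 = 0 (confirmed correct)
2. acc = 0 - -16 = 16 (matches)
3. acc = 16 + -10 = 6 (in agreement)
4. acc = 6 - 13 = -7 (verified)
5. acc = -7 + -20 = -27 (same as recorded)
6. acc = -27 - 18 = -45 (checks out)
7. acc = -45 + 5 = -40 (agrees with the transcript)
8. acc = -40 - 14 = -54 (checks out)
9. acc = -54 + 6 = -48 (in agreement)
10. acc = -48 - -9 = -39 (verified)
11. acc = -39 + -3 = -42 (verified)
12. acc = -42 - -3 = -39 (checks out)
13. acc = -39 + 0 = -39 (verified)
All entries verified; no error found.

no error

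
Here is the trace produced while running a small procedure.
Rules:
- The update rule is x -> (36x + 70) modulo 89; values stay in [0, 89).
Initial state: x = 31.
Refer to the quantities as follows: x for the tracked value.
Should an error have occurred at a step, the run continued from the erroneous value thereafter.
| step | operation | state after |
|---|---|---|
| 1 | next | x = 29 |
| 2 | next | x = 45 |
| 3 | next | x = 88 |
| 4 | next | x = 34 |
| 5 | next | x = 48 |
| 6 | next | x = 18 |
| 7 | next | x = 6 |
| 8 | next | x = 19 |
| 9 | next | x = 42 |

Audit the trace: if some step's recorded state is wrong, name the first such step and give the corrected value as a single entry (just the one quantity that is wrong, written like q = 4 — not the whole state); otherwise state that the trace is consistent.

Recomputing the run from the initial state:
step 1: x = 29
step 2: x = 46
step 3: x = 35
step 4: x = 84
step 5: x = 68
step 6: x = 26
step 7: x = 27
step 8: x = 63
step 9: x = 24
The first disagreement with the trace is at step 2, where the value should be x = 46.

step 2, x = 46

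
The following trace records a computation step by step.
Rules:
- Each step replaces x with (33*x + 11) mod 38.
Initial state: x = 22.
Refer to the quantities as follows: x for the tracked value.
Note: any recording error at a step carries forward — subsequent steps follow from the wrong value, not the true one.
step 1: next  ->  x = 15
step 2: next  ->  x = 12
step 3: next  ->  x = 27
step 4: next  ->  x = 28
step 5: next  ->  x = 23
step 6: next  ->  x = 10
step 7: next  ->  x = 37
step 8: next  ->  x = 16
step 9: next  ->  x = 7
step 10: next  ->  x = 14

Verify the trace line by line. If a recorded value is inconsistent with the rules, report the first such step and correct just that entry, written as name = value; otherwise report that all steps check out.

no error

Recomputing the run from the initial state:
step 1: x = 15
step 2: x = 12
step 3: x = 27
step 4: x = 28
step 5: x = 23
step 6: x = 10
step 7: x = 37
step 8: x = 16
step 9: x = 7
step 10: x = 14
This matches the trace at every step.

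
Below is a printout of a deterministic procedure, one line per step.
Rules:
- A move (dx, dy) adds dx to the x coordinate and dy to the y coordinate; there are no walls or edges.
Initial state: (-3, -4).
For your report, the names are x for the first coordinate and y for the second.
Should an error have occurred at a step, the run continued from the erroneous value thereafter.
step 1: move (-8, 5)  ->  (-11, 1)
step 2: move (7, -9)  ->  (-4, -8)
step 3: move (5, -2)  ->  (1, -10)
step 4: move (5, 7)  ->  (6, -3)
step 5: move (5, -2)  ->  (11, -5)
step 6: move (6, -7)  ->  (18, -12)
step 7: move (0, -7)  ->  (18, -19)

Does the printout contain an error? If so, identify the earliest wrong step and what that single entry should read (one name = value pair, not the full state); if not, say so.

step 6, x = 17

Recomputing the run from the initial state:
step 1: x = -11, y = 1
step 2: x = -4, y = -8
step 3: x = 1, y = -10
step 4: x = 6, y = -3
step 5: x = 11, y = -5
step 6: x = 17, y = -12
step 7: x = 17, y = -19
The first disagreement with the printout is at step 6, where the value should be x = 17.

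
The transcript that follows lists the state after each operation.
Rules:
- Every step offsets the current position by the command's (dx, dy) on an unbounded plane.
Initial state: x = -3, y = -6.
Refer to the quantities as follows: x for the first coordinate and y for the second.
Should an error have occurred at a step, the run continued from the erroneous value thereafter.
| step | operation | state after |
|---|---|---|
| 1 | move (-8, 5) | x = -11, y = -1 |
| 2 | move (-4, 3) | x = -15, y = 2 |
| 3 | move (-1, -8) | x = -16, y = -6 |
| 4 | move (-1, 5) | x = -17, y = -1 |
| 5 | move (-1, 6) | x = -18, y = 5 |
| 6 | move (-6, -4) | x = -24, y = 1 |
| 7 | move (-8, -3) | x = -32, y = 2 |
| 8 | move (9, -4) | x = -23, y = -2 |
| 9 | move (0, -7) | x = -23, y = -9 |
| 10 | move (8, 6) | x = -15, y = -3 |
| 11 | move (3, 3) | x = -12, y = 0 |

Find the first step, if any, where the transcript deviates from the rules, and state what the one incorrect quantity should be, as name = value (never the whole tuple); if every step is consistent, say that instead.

1. x = -3 + (-8) = -11, y = -6 + (5) = -1 (checks out)
2. x = -11 + (-4) = -15, y = -1 + (3) = 2 (agrees with the transcript)
3. x = -15 + (-1) = -16, y = 2 + (-8) = -6 (no discrepancy)
4. x = -16 + (-1) = -17, y = -6 + (5) = -1 (in agreement)
5. x = -17 + (-1) = -18, y = -1 + (6) = 5 (in agreement)
6. x = -18 + (-6) = -24, y = 5 + (-4) = 1 (verified)
7. x = -24 + (-8) = -32, y = 1 + (-3) = -2 (the recorded entry deviates here)
Conclusion: step 7 carries the first error; the entry should be y = -2.

step 7, y = -2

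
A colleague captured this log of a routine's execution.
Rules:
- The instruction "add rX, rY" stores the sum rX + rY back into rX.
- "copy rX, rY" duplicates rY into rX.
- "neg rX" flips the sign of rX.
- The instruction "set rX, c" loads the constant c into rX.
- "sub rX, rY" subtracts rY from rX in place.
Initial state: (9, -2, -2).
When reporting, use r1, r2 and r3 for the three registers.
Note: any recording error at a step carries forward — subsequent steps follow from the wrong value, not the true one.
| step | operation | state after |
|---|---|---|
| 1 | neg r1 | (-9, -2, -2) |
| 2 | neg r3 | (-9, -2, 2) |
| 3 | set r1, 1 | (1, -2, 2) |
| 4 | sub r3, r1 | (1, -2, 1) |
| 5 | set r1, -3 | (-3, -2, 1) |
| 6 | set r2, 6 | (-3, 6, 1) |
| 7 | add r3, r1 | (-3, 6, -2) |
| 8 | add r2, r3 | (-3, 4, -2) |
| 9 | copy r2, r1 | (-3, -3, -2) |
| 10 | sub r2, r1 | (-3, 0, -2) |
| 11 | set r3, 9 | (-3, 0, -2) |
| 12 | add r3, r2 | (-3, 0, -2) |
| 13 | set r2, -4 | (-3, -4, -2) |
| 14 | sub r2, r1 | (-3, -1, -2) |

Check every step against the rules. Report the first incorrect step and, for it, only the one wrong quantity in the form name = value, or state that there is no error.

1. r1 = -(9) = -9 (consistent with the log)
2. r3 = -(-2) = 2 (confirmed correct)
3. r1 = 1 (verified)
4. r3 = 2 - 1 = 1 (same as recorded)
5. r1 = -3 (same as recorded)
6. r2 = 6 (matches)
7. r3 = 1 + -3 = -2 (agrees with the log)
8. r2 = 6 + -2 = 4 (matches)
9. r2 = -3 (confirmed correct)
10. r2 = -3 - -3 = 0 (verified)
11. r3 = 9 (the log disagrees here)
First deviation found at step 11; the corrected entry is r3 = 9.

step 11, r3 = 9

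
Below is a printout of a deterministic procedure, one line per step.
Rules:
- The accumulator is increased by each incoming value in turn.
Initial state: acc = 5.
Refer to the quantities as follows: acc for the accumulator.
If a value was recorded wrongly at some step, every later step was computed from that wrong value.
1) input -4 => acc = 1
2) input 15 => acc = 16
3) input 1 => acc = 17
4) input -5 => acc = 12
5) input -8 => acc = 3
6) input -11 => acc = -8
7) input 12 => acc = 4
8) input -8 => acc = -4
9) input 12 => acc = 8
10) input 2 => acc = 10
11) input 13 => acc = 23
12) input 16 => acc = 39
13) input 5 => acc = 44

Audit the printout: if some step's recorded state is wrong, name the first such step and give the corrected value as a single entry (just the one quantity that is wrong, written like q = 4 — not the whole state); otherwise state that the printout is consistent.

step 5, acc = 4

Step 1: acc = 5 + -4 = 1 — no discrepancy.
Step 2: acc = 1 + 15 = 16 — exactly as logged.
Step 3: acc = 16 + 1 = 17 — checks out.
Step 4: acc = 17 + -5 = 12 — same as recorded.
Step 5: acc = 12 + -8 = 4 — the entry is off here.
First deviation found at step 5; the corrected entry is acc = 4.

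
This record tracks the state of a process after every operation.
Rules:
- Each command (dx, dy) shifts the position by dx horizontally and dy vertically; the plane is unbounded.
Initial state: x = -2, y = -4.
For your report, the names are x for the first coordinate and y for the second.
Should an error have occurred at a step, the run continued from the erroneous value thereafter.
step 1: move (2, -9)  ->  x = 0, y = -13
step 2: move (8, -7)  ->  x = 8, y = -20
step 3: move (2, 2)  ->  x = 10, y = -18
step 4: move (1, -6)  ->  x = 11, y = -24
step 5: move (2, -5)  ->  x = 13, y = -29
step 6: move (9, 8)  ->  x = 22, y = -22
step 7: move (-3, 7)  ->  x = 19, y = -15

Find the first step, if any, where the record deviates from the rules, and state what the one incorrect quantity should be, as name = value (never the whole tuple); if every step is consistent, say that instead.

Recomputing the run from the initial state:
step 1: x = 0, y = -13
step 2: x = 8, y = -20
step 3: x = 10, y = -18
step 4: x = 11, y = -24
step 5: x = 13, y = -29
step 6: x = 22, y = -21
step 7: x = 19, y = -14
The first disagreement with the record is at step 6, where the value should be y = -21.

step 6, y = -21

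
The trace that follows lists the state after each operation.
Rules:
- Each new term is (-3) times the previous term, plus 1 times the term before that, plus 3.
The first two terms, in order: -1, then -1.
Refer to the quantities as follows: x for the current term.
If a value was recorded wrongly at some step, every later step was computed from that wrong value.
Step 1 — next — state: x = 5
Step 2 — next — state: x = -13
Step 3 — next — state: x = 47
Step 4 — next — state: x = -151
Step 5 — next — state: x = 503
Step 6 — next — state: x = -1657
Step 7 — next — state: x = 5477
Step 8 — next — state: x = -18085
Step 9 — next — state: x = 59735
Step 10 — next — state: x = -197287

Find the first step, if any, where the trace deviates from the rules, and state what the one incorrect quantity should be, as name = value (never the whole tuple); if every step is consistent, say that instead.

no error

1. x = -3*(-1) + (1)*(-1) + (3) = 5 (in agreement)
2. x = -3*(5) + (1)*(-1) + (3) = -13 (consistent with the trace)
3. x = -3*(-13) + (1)*(5) + (3) = 47 (consistent with the trace)
4. x = -3*(47) + (1)*(-13) + (3) = -151 (checks out)
5. x = -3*(-151) + (1)*(47) + (3) = 503 (same as recorded)
6. x = -3*(503) + (1)*(-151) + (3) = -1657 (matches)
7. x = -3*(-1657) + (1)*(503) + (3) = 5477 (verified)
8. x = -3*(5477) + (1)*(-1657) + (3) = -18085 (matches)
9. x = -3*(-18085) + (1)*(5477) + (3) = 59735 (verified)
10. x = -3*(59735) + (1)*(-18085) + (3) = -197287 (agrees with the trace)
The whole run recomputes cleanly — no discrepancies.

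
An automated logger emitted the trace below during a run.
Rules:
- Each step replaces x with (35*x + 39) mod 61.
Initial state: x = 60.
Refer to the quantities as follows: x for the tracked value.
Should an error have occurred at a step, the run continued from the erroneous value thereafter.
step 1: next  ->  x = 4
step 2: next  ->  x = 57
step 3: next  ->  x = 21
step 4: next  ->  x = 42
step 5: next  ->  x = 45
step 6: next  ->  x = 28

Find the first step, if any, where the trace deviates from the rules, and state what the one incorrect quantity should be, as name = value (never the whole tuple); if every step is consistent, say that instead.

step 1: x = (35*60 + 39) mod 61 = 4 -> same as recorded
step 2: x = (35*4 + 39) mod 61 = 57 -> confirmed correct
step 3: x = (35*57 + 39) mod 61 = 21 -> checks out
step 4: x = (35*21 + 39) mod 61 = 42 -> exactly as logged
step 5: x = (35*42 + 39) mod 61 = 45 -> no discrepancy
step 6: x = (35*45 + 39) mod 61 = 28 -> confirmed correct
Each recorded entry agrees with the recomputation.

no error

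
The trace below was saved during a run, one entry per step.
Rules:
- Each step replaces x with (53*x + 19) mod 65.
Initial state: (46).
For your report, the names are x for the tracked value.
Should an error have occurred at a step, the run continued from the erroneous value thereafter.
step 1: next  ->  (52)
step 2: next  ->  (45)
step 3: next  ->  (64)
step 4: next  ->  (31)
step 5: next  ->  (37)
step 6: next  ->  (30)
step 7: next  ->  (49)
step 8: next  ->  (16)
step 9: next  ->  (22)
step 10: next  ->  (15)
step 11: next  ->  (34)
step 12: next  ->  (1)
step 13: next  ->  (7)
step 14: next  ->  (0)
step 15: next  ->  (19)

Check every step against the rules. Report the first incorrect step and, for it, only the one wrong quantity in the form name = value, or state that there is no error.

Recomputing the run from the initial state:
step 1: x = 52
step 2: x = 45
step 3: x = 64
step 4: x = 31
step 5: x = 37
step 6: x = 30
step 7: x = 49
step 8: x = 16
step 9: x = 22
step 10: x = 15
step 11: x = 34
step 12: x = 1
step 13: x = 7
step 14: x = 0
step 15: x = 19
This matches the trace at every step.

no error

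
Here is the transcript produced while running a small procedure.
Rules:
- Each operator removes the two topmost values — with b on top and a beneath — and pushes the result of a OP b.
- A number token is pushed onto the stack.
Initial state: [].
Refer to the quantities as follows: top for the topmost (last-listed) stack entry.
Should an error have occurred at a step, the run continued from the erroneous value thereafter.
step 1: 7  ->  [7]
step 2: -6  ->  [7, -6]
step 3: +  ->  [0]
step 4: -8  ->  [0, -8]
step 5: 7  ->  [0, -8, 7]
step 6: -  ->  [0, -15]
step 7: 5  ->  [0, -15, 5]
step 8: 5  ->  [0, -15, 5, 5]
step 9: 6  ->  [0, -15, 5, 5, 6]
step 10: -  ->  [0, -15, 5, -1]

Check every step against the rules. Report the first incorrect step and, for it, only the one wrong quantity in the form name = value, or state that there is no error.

step 3, top = 1

1. push 7: top = 7 (verified)
2. push -6: top = -6 (consistent with the transcript)
3. 7 + -6 = 1 (a discrepancy with the transcript)
That makes step 3 the first incorrect line — top = 1 is what it should show.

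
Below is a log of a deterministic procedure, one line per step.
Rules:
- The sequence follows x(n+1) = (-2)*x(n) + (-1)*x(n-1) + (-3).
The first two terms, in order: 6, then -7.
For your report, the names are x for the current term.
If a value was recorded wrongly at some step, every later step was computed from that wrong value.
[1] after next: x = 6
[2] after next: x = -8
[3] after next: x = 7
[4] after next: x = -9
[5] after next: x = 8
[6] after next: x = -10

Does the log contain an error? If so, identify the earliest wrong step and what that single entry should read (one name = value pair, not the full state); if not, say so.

step 1: x = -2*(-7) + (-1)*(6) + (-3) = 5 -> the log has a different value
So the first discrepancy is step 1, where the right value is x = 5.

step 1, x = 5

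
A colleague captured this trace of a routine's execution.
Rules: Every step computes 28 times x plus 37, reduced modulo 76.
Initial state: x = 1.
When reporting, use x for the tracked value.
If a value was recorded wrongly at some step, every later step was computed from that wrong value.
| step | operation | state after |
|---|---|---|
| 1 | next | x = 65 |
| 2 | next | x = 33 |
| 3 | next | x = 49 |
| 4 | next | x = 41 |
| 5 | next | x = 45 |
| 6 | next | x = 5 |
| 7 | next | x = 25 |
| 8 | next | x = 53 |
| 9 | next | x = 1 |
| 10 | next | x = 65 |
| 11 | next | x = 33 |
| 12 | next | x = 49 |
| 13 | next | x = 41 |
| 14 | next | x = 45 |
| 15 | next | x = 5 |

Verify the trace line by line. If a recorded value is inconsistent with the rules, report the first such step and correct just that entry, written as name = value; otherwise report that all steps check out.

Step 1: x = (28*1 + 37) mod 76 = 65 — exactly as logged.
Step 2: x = (28*65 + 37) mod 76 = 33 — confirmed correct.
Step 3: x = (28*33 + 37) mod 76 = 49 — checks out.
Step 4: x = (28*49 + 37) mod 76 = 41 — verified.
Step 5: x = (28*41 + 37) mod 76 = 45 — matches.
Step 6: x = (28*45 + 37) mod 76 = 5 — no discrepancy.
Step 7: x = (28*5 + 37) mod 76 = 25 — confirmed correct.
Step 8: x = (28*25 + 37) mod 76 = 53 — checks out.
Step 9: x = (28*53 + 37) mod 76 = 1 — exactly as logged.
Step 10: x = (28*1 + 37) mod 76 = 65 — consistent with the trace.
Step 11: x = (28*65 + 37) mod 76 = 33 — agrees with the trace.
Step 12: x = (28*33 + 37) mod 76 = 49 — no discrepancy.
Step 13: x = (28*49 + 37) mod 76 = 41 — in agreement.
Step 14: x = (28*41 + 37) mod 76 = 45 — agrees with the trace.
Step 15: x = (28*45 + 37) mod 76 = 5 — in agreement.
Nothing is out of place; the run is error-free.

no error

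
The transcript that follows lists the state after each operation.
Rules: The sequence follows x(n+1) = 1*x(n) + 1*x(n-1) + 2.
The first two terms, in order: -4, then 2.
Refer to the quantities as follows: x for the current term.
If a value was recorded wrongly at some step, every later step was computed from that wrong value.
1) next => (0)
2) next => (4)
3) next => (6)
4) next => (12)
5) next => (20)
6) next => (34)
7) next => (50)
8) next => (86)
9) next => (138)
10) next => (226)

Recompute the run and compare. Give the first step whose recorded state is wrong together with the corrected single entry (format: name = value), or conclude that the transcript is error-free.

step 7, x = 56

step 1: x = 1*(2) + (1)*(-4) + (2) = 0 -> in agreement
step 2: x = 1*(0) + (1)*(2) + (2) = 4 -> in agreement
step 3: x = 1*(4) + (1)*(0) + (2) = 6 -> confirmed correct
step 4: x = 1*(6) + (1)*(4) + (2) = 12 -> confirmed correct
step 5: x = 1*(12) + (1)*(6) + (2) = 20 -> confirmed correct
step 6: x = 1*(20) + (1)*(12) + (2) = 34 -> no discrepancy
step 7: x = 1*(34) + (1)*(20) + (2) = 56 -> first mismatch against the transcript
So the first discrepancy is step 7, where the right value is x = 56.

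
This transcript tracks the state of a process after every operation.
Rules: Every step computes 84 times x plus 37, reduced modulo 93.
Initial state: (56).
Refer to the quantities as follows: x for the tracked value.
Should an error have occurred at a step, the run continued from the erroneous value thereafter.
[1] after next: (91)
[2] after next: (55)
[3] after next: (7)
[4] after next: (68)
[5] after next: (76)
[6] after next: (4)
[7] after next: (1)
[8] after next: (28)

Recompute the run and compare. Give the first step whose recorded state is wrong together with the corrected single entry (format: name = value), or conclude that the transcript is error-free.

Recomputing the run from the initial state:
step 1: x = 91
step 2: x = 55
step 3: x = 7
step 4: x = 67
step 5: x = 85
step 6: x = 16
step 7: x = 79
step 8: x = 70
The first disagreement with the transcript is at step 4, where the value should be x = 67.

step 4, x = 67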